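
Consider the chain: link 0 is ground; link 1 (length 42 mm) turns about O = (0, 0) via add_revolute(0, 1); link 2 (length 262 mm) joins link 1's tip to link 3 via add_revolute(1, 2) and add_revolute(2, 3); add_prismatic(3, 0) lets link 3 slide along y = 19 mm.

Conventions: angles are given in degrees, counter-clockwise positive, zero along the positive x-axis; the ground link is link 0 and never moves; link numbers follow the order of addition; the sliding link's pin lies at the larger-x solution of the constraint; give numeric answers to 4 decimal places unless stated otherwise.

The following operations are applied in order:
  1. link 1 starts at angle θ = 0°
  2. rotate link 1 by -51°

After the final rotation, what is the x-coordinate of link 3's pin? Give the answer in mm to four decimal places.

geometry: r = 42 mm, L = 262 mm, e = 19 mm; θ starts at 0°
rotate link 1 by -51°: θ ← 0° -51° = -51°
crank pin P = (r cos θ, r sin θ) = (26.431456, -32.640130)
h = r sin θ − e = -32.640130 − 19 = -51.640130
x = r cos θ + √(L² − h²) = 26.431456 + 256.860462 = 283.291918

283.2919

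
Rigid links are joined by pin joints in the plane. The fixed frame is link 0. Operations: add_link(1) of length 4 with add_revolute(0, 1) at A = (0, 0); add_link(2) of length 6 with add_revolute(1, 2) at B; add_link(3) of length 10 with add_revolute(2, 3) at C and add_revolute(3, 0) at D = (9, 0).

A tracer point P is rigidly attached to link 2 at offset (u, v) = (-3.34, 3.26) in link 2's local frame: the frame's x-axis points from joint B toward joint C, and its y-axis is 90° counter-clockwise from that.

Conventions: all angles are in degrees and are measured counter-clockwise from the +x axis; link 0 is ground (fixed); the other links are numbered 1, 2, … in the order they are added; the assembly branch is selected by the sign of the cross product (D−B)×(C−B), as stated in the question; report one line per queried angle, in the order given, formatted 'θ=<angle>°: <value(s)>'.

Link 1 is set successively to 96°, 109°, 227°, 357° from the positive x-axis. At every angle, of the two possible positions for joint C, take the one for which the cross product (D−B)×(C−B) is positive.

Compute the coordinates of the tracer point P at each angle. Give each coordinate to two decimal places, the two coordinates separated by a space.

A=(0,0), D=(9.00,0)
θ=96°: B = A + 4.00·(cos96°, sin96°) = (-0.4181, 3.9781)
θ=96°: |BD| = 10.2238
θ=96°: circle(B,6.00) ∩ circle(D,10.00): a=1.9819, h=5.6632
θ=96°:   candidates: C₊=(3.6112,8.4238) cross=57.899; C₋=(-0.7959,-2.0100) cross=-57.899
θ=96°:   branch + wants cross > 0 → take C=(3.6112,8.4238) (cross=57.899)
θ=96°: ex = (C−B)/|BC| = (0.6716,0.7410); ey = (-0.7410,0.6716)
θ=96°: P = B + -3.34·ex + 3.26·ey = (-5.0766,3.6926)
θ=109°: B = A + 4.00·(cos109°, sin109°) = (-1.3023, 3.7821)
θ=109°: |BD| = 10.9746
θ=109°: circle(B,6.00) ∩ circle(D,10.00): a=2.5714, h=5.4210
θ=109°:   candidates: C₊=(2.9799,7.9849) cross=59.494; C₋=(-0.7566,-2.1931) cross=-59.494
θ=109°:   branch + wants cross > 0 → take C=(2.9799,7.9849) (cross=59.494)
θ=109°: ex = (C−B)/|BC| = (0.7137,0.7005); ey = (-0.7005,0.7137)
θ=109°: P = B + -3.34·ex + 3.26·ey = (-5.9695,3.7692)
θ=227°: B = A + 4.00·(cos227°, sin227°) = (-2.7280, -2.9254)
θ=227°: |BD| = 12.0873
θ=227°: circle(B,6.00) ∩ circle(D,10.00): a=3.3963, h=4.9462
θ=227°:   candidates: C₊=(-0.6298,2.6958) cross=59.787; C₋=(1.7644,-6.9026) cross=-59.787
θ=227°:   branch + wants cross > 0 → take C=(-0.6298,2.6958) (cross=59.787)
θ=227°: ex = (C−B)/|BC| = (0.3497,0.9369); ey = (-0.9369,0.3497)
θ=227°: P = B + -3.34·ex + 3.26·ey = (-6.9502,-4.9145)
θ=357°: B = A + 4.00·(cos357°, sin357°) = (3.9945, -0.2093)
θ=357°: |BD| = 5.0099
θ=357°: circle(B,6.00) ∩ circle(D,10.00): a=-3.8825, h=4.5745
θ=357°:   candidates: C₊=(-0.0757,4.1990) cross=22.918; C₋=(0.3066,-4.9421) cross=-22.918
θ=357°:   branch + wants cross > 0 → take C=(-0.0757,4.1990) (cross=22.918)
θ=357°: ex = (C−B)/|BC| = (-0.6784,0.7347); ey = (-0.7347,-0.6784)
θ=357°: P = B + -3.34·ex + 3.26·ey = (3.8651,-4.8748)

θ=96°: -5.08 3.69
θ=109°: -5.97 3.77
θ=227°: -6.95 -4.91
θ=357°: 3.87 -4.87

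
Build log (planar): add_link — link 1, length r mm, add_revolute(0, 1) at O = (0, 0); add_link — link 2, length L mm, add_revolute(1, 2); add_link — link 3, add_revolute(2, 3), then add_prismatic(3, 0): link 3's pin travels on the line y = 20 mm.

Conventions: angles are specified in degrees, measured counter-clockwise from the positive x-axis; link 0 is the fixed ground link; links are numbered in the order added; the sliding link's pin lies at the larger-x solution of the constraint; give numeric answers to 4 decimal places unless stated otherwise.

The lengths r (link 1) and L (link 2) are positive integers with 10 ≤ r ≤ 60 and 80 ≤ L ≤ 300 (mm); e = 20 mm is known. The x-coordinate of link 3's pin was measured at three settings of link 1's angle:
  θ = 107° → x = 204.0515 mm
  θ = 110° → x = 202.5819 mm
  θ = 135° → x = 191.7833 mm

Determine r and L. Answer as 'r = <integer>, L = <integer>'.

constraint per measurement: (x − r cos θ)² + (r sin θ − e)² = L²
subtracting the θ₁ and θ₂ equations cancels the r² and L² terms:
r = (x₁² − x₂²) / (2[(x₁cos θ₁ + e sin θ₁) − (x₂cos θ₂ + e sin θ₂)]) = 29.9981 → r = 30
L² = (x₁ − r cos θ₁)² + (r sin θ₁ − e)² = 45368.9820 → L = 213.0000 → L = 213
check at θ₃=135°: x = 191.7833 (printed 191.7833) ✓

r = 30, L = 213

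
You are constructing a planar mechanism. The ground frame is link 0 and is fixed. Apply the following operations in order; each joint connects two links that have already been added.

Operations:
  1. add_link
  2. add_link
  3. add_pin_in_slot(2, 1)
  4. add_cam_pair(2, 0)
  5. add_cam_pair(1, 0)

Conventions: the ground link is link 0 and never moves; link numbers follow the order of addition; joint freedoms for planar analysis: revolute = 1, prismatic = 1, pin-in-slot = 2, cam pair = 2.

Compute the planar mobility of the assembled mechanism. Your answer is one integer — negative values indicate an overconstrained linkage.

link 0 = ground. State L|J1|J2 = 1|0|0
+link1  2|0|0
+link2  3|0|0
PS(2,1) f=2→J2  3|0|1
C(2,0) f=2→J2  3|0|2
C(1,0) f=2→J2  3|0|3
M = 3(3−1)−2·0−3 = 6−0−3 = 3

M = 3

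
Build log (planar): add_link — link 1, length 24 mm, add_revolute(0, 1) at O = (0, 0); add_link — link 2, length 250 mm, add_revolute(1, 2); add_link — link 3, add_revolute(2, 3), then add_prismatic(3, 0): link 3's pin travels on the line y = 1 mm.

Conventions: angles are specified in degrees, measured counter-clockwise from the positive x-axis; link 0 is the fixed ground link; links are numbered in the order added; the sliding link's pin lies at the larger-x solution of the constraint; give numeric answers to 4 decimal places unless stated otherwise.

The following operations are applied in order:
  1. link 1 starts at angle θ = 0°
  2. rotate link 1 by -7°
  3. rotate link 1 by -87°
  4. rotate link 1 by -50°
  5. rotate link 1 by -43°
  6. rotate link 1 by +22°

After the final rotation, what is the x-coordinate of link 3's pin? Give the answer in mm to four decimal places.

geometry: r = 24 mm, L = 250 mm, e = 1 mm; θ starts at 0°
rotate link 1 by -7°: θ ← 0° -7° = -7°
rotate link 1 by -87°: θ ← -7° -87° = -94°
rotate link 1 by -50°: θ ← -94° -50° = -144°
rotate link 1 by -43°: θ ← -144° -43° = -187°
rotate link 1 by +22°: θ ← -187° +22° = -165°
crank pin P = (r cos θ, r sin θ) = (-23.182220, -6.211657)
h = r sin θ − e = -6.211657 − 1 = -7.211657
x = r cos θ + √(L² − h²) = -23.182220 + 249.895962 = 226.713743

226.7137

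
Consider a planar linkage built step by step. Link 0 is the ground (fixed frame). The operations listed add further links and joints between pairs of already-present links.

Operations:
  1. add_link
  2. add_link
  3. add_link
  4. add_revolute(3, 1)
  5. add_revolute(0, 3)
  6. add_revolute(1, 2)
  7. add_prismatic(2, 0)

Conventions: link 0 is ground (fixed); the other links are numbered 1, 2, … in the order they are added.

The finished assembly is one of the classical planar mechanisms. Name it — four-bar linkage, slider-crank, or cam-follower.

links: 4 (incl. ground); joints: 3 revolute, 1 prismatic, 0 higher (cam) pair, forming one closed loop
4 links, 3 revolutes + 1 prismatic in one loop → slider-crank

slider-crank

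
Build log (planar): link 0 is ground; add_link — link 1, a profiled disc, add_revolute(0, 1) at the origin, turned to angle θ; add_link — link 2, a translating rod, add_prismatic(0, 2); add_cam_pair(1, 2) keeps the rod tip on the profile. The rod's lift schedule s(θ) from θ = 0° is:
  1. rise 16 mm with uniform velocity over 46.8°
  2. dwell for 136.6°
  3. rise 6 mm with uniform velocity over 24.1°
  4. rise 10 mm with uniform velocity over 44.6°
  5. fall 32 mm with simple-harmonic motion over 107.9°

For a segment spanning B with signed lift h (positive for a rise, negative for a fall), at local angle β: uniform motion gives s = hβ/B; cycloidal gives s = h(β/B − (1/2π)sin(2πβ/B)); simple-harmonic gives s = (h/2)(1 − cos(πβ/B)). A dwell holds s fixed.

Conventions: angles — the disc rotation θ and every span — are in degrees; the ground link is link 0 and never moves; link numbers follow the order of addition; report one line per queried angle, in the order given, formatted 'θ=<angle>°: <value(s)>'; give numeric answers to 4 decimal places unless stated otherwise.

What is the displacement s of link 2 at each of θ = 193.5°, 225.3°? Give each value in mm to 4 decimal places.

seg 1 [0°–46.8°] uniform, h=16: full span → s += 16 → s = 16.0000
seg 2 [46.8°–183.4°] dwell: s stays 16.0000
seg 3 [183.4°–207.5°] uniform, h=6: θ=193.5° here. β=10.1, B=24.1. 6·10.1/24.1 = 2.5145 → s = 18.5145
seg 3 [183.4°–207.5°] uniform, h=6: full span → s += 6 → s = 22.0000
seg 4 [207.5°–252.1°] uniform, h=10: θ=225.3° here. β=17.8, B=44.6. 10·17.8/44.6 = 3.9910 → s = 25.9910

θ=193.5°: 18.5145
θ=225.3°: 25.9910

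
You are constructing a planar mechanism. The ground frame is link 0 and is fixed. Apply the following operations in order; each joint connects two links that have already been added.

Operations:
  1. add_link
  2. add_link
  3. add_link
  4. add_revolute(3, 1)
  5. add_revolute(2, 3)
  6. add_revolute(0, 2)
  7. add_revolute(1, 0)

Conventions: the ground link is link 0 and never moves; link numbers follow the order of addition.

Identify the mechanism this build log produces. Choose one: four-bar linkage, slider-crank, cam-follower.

links: 4 (incl. ground); joints: 4 revolute, 0 prismatic, 0 higher (cam) pair, forming one closed loop
4 links in a single 4R loop → four-bar linkage

four-bar linkage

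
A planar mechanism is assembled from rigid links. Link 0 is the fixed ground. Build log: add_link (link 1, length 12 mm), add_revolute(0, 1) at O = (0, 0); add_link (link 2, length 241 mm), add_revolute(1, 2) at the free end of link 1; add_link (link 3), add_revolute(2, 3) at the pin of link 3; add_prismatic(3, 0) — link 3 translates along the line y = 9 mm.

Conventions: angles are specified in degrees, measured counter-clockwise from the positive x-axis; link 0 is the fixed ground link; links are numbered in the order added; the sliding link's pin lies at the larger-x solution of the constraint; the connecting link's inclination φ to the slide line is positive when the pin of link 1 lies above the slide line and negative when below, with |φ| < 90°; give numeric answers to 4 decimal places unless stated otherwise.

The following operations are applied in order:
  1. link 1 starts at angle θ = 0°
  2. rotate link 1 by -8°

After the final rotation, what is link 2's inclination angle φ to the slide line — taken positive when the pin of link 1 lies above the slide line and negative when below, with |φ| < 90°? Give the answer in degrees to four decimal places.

geometry: r = 12 mm, L = 241 mm, e = 9 mm; θ starts at 0°
rotate link 1 by -8°: θ ← 0° -8° = -8°
h = r sin θ − e = -1.670077 − 9 = -10.670077
sin φ = h / L = -10.670077 / 241 = -0.04427418
φ = arcsin(-0.04427418) = -2.537553°

-2.5376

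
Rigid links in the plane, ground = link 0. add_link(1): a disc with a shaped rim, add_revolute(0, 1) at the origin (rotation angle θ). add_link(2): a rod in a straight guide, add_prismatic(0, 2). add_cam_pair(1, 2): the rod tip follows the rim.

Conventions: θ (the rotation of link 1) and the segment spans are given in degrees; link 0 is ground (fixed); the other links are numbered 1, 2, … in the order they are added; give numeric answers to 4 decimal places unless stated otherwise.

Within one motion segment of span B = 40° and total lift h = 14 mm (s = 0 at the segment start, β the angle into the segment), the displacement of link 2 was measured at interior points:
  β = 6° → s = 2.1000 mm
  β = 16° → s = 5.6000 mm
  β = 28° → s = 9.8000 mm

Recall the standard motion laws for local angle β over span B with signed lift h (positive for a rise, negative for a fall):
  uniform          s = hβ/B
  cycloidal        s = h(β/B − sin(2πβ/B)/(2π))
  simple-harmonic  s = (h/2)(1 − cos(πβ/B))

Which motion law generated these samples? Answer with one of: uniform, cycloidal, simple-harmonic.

candidates at β/B = r: uniform s = h·r (linear in β); cycloidal s = h·(r − sin(2πr)/(2π)); simple-harmonic s = (h/2)(1 − cos(πr))
β=6°: printed 2.1000 | uniform 2.1000, cycloidal 0.2974, simple-harmonic 0.7630
β=16°: printed 5.6000 | uniform 5.6000, cycloidal 4.2903, simple-harmonic 4.8369
β=28°: printed 9.8000 | uniform 9.8000, cycloidal 11.9191, simple-harmonic 11.1145
only one law matches every sample → uniform

uniform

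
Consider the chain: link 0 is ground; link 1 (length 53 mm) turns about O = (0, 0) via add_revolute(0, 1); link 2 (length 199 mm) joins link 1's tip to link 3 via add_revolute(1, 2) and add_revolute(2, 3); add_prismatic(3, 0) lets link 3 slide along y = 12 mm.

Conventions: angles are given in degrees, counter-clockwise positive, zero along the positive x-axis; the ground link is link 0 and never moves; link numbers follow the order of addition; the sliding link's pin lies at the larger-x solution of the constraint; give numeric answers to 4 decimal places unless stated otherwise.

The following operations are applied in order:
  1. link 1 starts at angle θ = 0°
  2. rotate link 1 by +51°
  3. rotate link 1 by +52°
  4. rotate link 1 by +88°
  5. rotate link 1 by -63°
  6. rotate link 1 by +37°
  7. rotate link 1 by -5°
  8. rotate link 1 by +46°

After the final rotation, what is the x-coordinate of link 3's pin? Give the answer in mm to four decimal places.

geometry: r = 53 mm, L = 199 mm, e = 12 mm; θ starts at 0°
rotate link 1 by +51°: θ ← 0° +51° = 51°
rotate link 1 by +52°: θ ← 51° +52° = 103°
rotate link 1 by +88°: θ ← 103° +88° = 191°
rotate link 1 by -63°: θ ← 191° -63° = 128°
rotate link 1 by +37°: θ ← 128° +37° = 165°
rotate link 1 by -5°: θ ← 165° -5° = 160°
rotate link 1 by +46°: θ ← 160° +46° = 206°
crank pin P = (r cos θ, r sin θ) = (-47.636084, -23.233671)
h = r sin θ − e = -23.233671 − 12 = -35.233671
x = r cos θ + √(L² − h²) = -47.636084 + 195.856040 = 148.219956

148.2200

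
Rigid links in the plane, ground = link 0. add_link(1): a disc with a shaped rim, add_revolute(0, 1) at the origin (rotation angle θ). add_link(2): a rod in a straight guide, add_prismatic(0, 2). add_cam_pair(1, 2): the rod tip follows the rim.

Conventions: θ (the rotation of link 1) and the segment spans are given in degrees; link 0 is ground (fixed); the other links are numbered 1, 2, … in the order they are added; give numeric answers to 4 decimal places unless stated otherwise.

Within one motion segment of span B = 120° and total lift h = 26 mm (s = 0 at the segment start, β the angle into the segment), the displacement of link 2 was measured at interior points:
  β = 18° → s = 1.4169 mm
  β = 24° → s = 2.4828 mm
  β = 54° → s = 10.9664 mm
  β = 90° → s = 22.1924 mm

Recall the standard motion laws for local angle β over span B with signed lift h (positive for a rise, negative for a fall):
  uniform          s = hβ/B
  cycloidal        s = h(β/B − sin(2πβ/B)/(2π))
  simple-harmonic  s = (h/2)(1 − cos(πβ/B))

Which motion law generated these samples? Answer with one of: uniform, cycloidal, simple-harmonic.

candidates at β/B = r: uniform s = h·r (linear in β); cycloidal s = h·(r − sin(2πr)/(2π)); simple-harmonic s = (h/2)(1 − cos(πr))
β=18°: printed 1.4169 | uniform 3.9000, cycloidal 0.5523, simple-harmonic 1.4169
β=24°: printed 2.4828 | uniform 5.2000, cycloidal 1.2645, simple-harmonic 2.4828
β=54°: printed 10.9664 | uniform 11.7000, cycloidal 10.4213, simple-harmonic 10.9664
β=90°: printed 22.1924 | uniform 19.5000, cycloidal 23.6380, simple-harmonic 22.1924
only one law matches every sample → simple-harmonic

simple-harmonic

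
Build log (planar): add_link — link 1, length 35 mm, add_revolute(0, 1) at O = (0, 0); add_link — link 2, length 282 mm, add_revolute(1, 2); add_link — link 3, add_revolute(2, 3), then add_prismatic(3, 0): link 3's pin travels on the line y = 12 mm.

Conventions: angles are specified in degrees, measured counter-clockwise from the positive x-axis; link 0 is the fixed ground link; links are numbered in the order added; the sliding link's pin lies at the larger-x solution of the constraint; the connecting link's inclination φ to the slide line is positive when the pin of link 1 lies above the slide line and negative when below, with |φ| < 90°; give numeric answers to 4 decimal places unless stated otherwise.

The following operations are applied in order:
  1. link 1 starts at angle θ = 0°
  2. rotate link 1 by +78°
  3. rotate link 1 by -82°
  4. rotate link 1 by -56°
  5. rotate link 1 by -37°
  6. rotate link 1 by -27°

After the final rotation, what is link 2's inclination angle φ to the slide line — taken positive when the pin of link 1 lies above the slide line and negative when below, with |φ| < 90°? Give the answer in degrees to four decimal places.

geometry: r = 35 mm, L = 282 mm, e = 12 mm; θ starts at 0°
rotate link 1 by +78°: θ ← 0° +78° = 78°
rotate link 1 by -82°: θ ← 78° -82° = -4°
rotate link 1 by -56°: θ ← -4° -56° = -60°
rotate link 1 by -37°: θ ← -60° -37° = -97°
rotate link 1 by -27°: θ ← -97° -27° = -124°
h = r sin θ − e = -29.016315 − 12 = -41.016315
sin φ = h / L = -41.016315 / 282 = -0.14544793
φ = arcsin(-0.14544793) = -8.363218°

-8.3632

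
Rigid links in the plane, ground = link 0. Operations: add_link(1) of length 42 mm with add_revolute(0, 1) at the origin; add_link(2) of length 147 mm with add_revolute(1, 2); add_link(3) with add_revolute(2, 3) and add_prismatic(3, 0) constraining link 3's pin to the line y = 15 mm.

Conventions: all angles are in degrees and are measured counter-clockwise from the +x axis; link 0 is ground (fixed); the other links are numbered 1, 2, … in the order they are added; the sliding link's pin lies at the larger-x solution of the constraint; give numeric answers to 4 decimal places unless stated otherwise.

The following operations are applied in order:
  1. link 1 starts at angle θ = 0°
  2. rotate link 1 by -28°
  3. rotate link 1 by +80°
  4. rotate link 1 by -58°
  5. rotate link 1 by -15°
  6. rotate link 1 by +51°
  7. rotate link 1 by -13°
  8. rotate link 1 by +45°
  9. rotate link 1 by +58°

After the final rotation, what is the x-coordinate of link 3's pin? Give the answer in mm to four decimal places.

geometry: r = 42 mm, L = 147 mm, e = 15 mm; θ starts at 0°
rotate link 1 by -28°: θ ← 0° -28° = -28°
rotate link 1 by +80°: θ ← -28° +80° = 52°
rotate link 1 by -58°: θ ← 52° -58° = -6°
rotate link 1 by -15°: θ ← -6° -15° = -21°
rotate link 1 by +51°: θ ← -21° +51° = 30°
rotate link 1 by -13°: θ ← 30° -13° = 17°
rotate link 1 by +45°: θ ← 17° +45° = 62°
rotate link 1 by +58°: θ ← 62° +58° = 120°
crank pin P = (r cos θ, r sin θ) = (-21.000000, 36.373067)
h = r sin θ − e = 36.373067 − 15 = 21.373067
x = r cos θ + √(L² − h²) = -21.000000 + 145.437932 = 124.437932

124.4379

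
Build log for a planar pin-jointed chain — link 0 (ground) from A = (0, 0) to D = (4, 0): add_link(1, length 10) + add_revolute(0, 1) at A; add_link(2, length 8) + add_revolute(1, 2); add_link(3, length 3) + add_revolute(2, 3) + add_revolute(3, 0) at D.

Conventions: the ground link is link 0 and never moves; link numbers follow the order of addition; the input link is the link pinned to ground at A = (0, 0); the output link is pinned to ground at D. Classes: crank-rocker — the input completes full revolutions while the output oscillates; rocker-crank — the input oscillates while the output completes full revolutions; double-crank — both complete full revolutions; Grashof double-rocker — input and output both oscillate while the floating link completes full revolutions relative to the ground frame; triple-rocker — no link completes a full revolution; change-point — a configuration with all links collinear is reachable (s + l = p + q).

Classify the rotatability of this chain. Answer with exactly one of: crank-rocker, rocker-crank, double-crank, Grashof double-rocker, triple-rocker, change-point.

lengths: ground=4, input=10, coupler=8, output=3
sorted: s=3 (shortest), l=10 (longest), p+q=12
s + l = 13 vs p + q = 12
s + l > p + q → non-Grashof → no link fully rotates → triple-rocker

triple-rocker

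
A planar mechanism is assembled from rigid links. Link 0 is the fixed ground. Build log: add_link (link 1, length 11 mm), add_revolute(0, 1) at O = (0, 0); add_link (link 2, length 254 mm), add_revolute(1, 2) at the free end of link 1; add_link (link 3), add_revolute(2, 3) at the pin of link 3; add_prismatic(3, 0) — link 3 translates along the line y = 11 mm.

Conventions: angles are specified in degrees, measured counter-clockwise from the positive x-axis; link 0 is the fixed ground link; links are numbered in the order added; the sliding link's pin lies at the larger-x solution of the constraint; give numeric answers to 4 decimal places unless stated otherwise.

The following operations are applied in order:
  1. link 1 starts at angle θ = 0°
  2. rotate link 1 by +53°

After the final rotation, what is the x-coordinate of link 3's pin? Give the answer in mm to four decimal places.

geometry: r = 11 mm, L = 254 mm, e = 11 mm; θ starts at 0°
rotate link 1 by +53°: θ ← 0° +53° = 53°
crank pin P = (r cos θ, r sin θ) = (6.619965, 8.784991)
h = r sin θ − e = 8.784991 − 11 = -2.215009
x = r cos θ + √(L² − h²) = 6.619965 + 253.990342 = 260.610307

260.6103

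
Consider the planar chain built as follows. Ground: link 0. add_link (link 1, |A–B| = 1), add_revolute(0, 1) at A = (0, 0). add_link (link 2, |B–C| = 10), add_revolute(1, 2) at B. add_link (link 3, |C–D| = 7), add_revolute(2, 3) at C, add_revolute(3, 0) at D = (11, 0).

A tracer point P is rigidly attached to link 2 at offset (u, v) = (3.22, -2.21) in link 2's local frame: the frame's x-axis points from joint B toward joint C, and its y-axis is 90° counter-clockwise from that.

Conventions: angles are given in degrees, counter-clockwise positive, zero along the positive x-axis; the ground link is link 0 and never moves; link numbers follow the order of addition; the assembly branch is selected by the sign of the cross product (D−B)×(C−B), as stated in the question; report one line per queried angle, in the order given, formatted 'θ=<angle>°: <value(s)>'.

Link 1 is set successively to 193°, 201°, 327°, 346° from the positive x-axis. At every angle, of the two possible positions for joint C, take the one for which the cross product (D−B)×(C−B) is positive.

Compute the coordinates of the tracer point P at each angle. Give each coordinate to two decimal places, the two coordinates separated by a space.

A=(0,0), D=(11.00,0)
θ=193°: B = A + 1.00·(cos193°, sin193°) = (-0.9744, -0.2250)
θ=193°: |BD| = 11.9765
θ=193°: circle(B,10.00) ∩ circle(D,7.00): a=8.1174, h=5.8402
θ=193°:   candidates: C₊=(7.0319,5.7667) cross=69.945; C₋=(7.2513,-5.9116) cross=-69.945
θ=193°:   branch + wants cross > 0 → take C=(7.0319,5.7667) (cross=69.945)
θ=193°: ex = (C−B)/|BC| = (0.8006,0.5992); ey = (-0.5992,0.8006)
θ=193°: P = B + 3.22·ex + -2.21·ey = (2.9278,-0.0650)
θ=201°: B = A + 1.00·(cos201°, sin201°) = (-0.9336, -0.3584)
θ=201°: |BD| = 11.9390
θ=201°: circle(B,10.00) ∩ circle(D,7.00): a=8.1053, h=5.8569
θ=201°:   candidates: C₊=(6.9923,5.7392) cross=69.925; C₋=(7.3439,-5.9693) cross=-69.925
θ=201°:   branch + wants cross > 0 → take C=(6.9923,5.7392) (cross=69.925)
θ=201°: ex = (C−B)/|BC| = (0.7926,0.6098); ey = (-0.6098,0.7926)
θ=201°: P = B + 3.22·ex + -2.21·ey = (2.9661,-0.1466)
θ=327°: B = A + 1.00·(cos327°, sin327°) = (0.8387, -0.5446)
θ=327°: |BD| = 10.1759
θ=327°: circle(B,10.00) ∩ circle(D,7.00): a=7.5939, h=6.5064
θ=327°:   candidates: C₊=(8.0734,6.3589) cross=66.208; C₋=(8.7699,-6.6353) cross=-66.208
θ=327°:   branch + wants cross > 0 → take C=(8.0734,6.3589) (cross=66.208)
θ=327°: ex = (C−B)/|BC| = (0.7235,0.6904); ey = (-0.6904,0.7235)
θ=327°: P = B + 3.22·ex + -2.21·ey = (4.6939,0.0794)
θ=346°: B = A + 1.00·(cos346°, sin346°) = (0.9703, -0.2419)
θ=346°: |BD| = 10.0326
θ=346°: circle(B,10.00) ∩ circle(D,7.00): a=7.5580, h=6.5480
θ=346°:   candidates: C₊=(8.3682,6.4864) cross=65.694; C₋=(8.6840,-6.6058) cross=-65.694
θ=346°:   branch + wants cross > 0 → take C=(8.3682,6.4864) (cross=65.694)
θ=346°: ex = (C−B)/|BC| = (0.7398,0.6728); ey = (-0.6728,0.7398)
θ=346°: P = B + 3.22·ex + -2.21·ey = (4.8394,0.2897)

θ=193°: 2.93 -0.07
θ=201°: 2.97 -0.15
θ=327°: 4.69 0.08
θ=346°: 4.84 0.29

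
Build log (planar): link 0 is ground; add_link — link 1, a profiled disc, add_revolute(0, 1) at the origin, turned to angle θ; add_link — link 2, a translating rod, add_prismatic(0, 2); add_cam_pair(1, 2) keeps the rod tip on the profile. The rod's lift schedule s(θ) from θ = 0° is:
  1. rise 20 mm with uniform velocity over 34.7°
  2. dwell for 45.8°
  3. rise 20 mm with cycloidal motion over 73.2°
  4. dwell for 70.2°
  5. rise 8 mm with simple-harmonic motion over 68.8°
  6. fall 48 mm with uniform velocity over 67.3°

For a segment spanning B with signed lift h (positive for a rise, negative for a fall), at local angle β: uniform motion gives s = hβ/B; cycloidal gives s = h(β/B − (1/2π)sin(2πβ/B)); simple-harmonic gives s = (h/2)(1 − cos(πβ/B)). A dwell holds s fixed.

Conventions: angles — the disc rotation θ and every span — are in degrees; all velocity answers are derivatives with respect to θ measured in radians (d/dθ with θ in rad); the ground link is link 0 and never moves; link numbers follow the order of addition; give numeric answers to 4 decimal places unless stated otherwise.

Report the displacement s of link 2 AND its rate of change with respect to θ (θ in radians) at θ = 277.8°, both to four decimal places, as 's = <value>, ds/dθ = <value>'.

seg 1 [0°–34.7°] uniform, h=20: full span → s += 20 → s = 20.0000
seg 2 [34.7°–80.5°] dwell: s stays 20.0000
seg 3 [80.5°–153.7°] cycloidal, h=20: full span → s += 20 → s = 40.0000
seg 4 [153.7°–223.9°] dwell: s stays 40.0000
seg 5 [223.9°–292.7°] simple-harmonic, h=8: θ=277.8° here. β=53.9, B=68.8. 8/2·(1 − cos(π·0.7834)) = 7.1094 → s = 47.1094
velocity in seg [223.9°–292.7°] (simple-harmonic), θ in radians: β = 53.9° = 0.9407 rad, B = 68.8° = 1.2008 rad; ds/dθ = (πh/(2B)) sin(πβ/B) = (π·8/(2·1.2008)) sin(π·0.7834) = 6.583435 mm/rad

s = 47.1094, ds/dθ = 6.5834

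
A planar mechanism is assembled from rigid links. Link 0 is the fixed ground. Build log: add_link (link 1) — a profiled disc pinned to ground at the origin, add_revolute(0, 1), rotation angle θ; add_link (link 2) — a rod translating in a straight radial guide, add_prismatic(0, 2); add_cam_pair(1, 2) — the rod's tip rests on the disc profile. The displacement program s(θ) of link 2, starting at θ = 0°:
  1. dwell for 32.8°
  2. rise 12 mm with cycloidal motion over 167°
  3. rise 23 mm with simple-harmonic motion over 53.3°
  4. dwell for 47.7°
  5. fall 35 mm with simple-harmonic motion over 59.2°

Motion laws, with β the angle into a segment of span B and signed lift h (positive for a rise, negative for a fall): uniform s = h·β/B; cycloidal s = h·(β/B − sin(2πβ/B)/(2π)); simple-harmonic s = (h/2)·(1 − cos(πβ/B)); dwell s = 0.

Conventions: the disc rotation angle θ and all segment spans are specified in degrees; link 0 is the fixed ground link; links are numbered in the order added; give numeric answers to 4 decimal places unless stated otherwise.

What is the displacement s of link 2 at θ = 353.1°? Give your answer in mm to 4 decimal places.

seg 1 [0°–32.8°] dwell: s stays 0.0000
seg 2 [32.8°–199.8°] cycloidal, h=12: full span → s += 12 → s = 12.0000
seg 3 [199.8°–253.1°] simple-harmonic, h=23: full span → s += 23 → s = 35.0000
seg 4 [253.1°–300.8°] dwell: s stays 35.0000
seg 5 [300.8°–360°] simple-harmonic, h=-35: θ=353.1° here. β=52.3, B=59.2. -35/2·(1 − cos(π·0.8834)) = -33.8399 → s = 1.1601

1.1601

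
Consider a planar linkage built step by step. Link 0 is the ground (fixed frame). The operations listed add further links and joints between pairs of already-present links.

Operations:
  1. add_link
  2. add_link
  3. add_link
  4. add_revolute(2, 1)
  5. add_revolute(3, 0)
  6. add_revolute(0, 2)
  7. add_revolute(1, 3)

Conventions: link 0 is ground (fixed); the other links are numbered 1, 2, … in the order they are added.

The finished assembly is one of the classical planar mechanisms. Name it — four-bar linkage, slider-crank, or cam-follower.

links: 4 (incl. ground); joints: 4 revolute, 0 prismatic, 0 higher (cam) pair, forming one closed loop
4 links in a single 4R loop → four-bar linkage

four-bar linkage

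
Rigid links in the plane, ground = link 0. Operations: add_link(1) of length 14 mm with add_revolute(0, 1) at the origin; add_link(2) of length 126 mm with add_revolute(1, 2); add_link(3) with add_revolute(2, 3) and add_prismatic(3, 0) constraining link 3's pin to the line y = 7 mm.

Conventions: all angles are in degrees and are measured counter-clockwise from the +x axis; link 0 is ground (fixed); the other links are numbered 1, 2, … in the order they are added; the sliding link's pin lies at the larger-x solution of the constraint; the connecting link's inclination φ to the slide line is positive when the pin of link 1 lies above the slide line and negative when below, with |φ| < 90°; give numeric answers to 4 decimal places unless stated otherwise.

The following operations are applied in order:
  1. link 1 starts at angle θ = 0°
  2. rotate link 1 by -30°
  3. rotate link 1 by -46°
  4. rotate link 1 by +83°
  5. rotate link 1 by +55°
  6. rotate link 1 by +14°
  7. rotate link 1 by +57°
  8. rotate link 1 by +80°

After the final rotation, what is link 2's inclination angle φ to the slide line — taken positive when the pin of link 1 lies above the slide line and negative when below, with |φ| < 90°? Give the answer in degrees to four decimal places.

geometry: r = 14 mm, L = 126 mm, e = 7 mm; θ starts at 0°
rotate link 1 by -30°: θ ← 0° -30° = -30°
rotate link 1 by -46°: θ ← -30° -46° = -76°
rotate link 1 by +83°: θ ← -76° +83° = 7°
rotate link 1 by +55°: θ ← 7° +55° = 62°
rotate link 1 by +14°: θ ← 62° +14° = 76°
rotate link 1 by +57°: θ ← 76° +57° = 133°
rotate link 1 by +80°: θ ← 133° +80° = 213°
h = r sin θ − e = -7.624946 − 7 = -14.624946
sin φ = h / L = -14.624946 / 126 = -0.11607100
φ = arcsin(-0.11607100) = -6.665403°

-6.6654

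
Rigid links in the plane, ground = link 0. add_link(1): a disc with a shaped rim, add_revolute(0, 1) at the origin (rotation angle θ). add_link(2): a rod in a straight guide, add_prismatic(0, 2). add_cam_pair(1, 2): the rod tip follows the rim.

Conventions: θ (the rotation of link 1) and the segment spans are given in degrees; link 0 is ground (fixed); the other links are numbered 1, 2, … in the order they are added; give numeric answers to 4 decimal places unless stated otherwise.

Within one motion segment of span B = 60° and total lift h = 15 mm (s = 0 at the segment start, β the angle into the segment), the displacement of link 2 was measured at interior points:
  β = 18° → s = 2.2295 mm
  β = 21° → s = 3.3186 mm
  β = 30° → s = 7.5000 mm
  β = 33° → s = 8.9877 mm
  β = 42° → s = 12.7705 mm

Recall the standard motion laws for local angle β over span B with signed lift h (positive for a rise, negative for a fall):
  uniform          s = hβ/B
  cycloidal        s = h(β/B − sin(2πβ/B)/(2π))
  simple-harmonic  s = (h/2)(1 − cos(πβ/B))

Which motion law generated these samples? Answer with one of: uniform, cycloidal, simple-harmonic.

candidates at β/B = r: uniform s = h·r (linear in β); cycloidal s = h·(r − sin(2πr)/(2π)); simple-harmonic s = (h/2)(1 − cos(πr))
β=18°: printed 2.2295 | uniform 4.5000, cycloidal 2.2295, simple-harmonic 3.0916
β=21°: printed 3.3186 | uniform 5.2500, cycloidal 3.3186, simple-harmonic 4.0951
β=30°: printed 7.5000 | uniform 7.5000, cycloidal 7.5000, simple-harmonic 7.5000
β=33°: printed 8.9877 | uniform 8.2500, cycloidal 8.9877, simple-harmonic 8.6733
β=42°: printed 12.7705 | uniform 10.5000, cycloidal 12.7705, simple-harmonic 11.9084
only one law matches every sample → cycloidal

cycloidal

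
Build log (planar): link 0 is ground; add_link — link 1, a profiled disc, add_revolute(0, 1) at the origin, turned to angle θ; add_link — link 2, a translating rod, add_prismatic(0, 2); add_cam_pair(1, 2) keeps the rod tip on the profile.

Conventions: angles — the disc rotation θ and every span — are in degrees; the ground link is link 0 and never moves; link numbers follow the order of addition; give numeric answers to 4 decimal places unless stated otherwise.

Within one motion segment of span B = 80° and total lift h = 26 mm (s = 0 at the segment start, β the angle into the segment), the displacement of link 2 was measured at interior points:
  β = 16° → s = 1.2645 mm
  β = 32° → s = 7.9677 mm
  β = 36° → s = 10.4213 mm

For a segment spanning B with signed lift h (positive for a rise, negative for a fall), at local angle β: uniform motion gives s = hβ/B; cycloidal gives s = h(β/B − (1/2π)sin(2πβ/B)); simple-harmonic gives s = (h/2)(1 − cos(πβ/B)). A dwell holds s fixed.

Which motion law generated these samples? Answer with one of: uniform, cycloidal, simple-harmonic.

candidates at β/B = r: uniform s = h·r (linear in β); cycloidal s = h·(r − sin(2πr)/(2π)); simple-harmonic s = (h/2)(1 − cos(πr))
β=16°: printed 1.2645 | uniform 5.2000, cycloidal 1.2645, simple-harmonic 2.4828
β=32°: printed 7.9677 | uniform 10.4000, cycloidal 7.9677, simple-harmonic 8.9828
β=36°: printed 10.4213 | uniform 11.7000, cycloidal 10.4213, simple-harmonic 10.9664
only one law matches every sample → cycloidal

cycloidal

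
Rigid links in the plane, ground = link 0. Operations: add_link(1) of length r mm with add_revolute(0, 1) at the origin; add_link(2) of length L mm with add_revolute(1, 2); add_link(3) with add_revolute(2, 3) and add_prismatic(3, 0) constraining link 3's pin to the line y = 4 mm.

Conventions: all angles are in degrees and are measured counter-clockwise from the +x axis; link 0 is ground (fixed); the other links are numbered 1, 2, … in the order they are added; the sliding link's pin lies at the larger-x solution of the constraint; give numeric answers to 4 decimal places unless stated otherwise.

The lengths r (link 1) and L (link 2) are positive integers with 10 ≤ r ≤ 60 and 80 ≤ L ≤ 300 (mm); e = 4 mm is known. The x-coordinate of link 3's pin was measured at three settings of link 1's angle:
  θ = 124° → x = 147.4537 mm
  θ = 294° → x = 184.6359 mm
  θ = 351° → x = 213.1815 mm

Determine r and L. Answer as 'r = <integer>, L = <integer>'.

constraint per measurement: (x − r cos θ)² + (r sin θ − e)² = L²
subtracting the θ₁ and θ₂ equations cancels the r² and L² terms:
r = (x₁² − x₂²) / (2[(x₁cos θ₁ + e sin θ₁) − (x₂cos θ₂ + e sin θ₂)]) = 41.0001 → r = 41
L² = (x₁ − r cos θ₁)² + (r sin θ₁ − e)² = 29928.9845 → L = 173.0000 → L = 173
check at θ₃=351°: x = 213.1815 (printed 213.1815) ✓

r = 41, L = 173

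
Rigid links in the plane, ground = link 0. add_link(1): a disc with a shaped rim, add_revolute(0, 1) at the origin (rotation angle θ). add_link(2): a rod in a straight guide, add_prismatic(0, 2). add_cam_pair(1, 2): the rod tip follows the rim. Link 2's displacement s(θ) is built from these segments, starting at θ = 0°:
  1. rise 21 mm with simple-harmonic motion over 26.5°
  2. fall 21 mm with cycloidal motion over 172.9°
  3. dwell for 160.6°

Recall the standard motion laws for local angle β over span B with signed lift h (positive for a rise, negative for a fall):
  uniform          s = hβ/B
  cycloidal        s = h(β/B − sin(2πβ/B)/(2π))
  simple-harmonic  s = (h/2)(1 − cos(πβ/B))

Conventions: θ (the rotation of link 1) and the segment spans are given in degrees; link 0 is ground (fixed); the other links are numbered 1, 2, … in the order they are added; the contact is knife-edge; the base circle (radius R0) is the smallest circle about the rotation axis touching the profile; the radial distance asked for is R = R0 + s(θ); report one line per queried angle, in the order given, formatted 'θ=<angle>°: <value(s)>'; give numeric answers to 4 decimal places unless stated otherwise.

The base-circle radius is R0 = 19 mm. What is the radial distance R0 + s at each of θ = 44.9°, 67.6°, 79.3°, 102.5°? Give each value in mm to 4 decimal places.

segment 1 (0° to 26.5°, simple-harmonic, h = 21) is passed completely: s = 0.0000 + (21) = 21.0000
θ = 44.9° falls in segment 2 (26.5° to 199.4°, cycloidal, h = -21): β = 44.9 − 26.5 = 18.4°, B = 172.9°; Δs = -21·(0.1064 − sin(2π·0.1064)/(2π)) = -0.1628; s = 21.0000 − 0.1628 = 20.8372
θ = 67.6° falls in segment 2 (26.5° to 199.4°, cycloidal, h = -21): β = 67.6 − 26.5 = 41.1°, B = 172.9°; Δs = -21·(0.2377 − sin(2π·0.2377)/(2π)) = -1.6596; s = 21.0000 − 1.6596 = 19.3404
θ = 79.3° falls in segment 2 (26.5° to 199.4°, cycloidal, h = -21): β = 79.3 − 26.5 = 52.8°, B = 172.9°; Δs = -21·(0.3054 − sin(2π·0.3054)/(2π)) = -3.2710; s = 21.0000 − 3.2710 = 17.7290
θ = 102.5° falls in segment 2 (26.5° to 199.4°, cycloidal, h = -21): β = 102.5 − 26.5 = 76°, B = 172.9°; Δs = -21·(0.4396 − sin(2π·0.4396)/(2π)) = -7.9918; s = 21.0000 − 7.9918 = 13.0082
θ=44.9°: R = R0 + s = 19 + 20.8372 = 39.8372
θ=67.6°: R = R0 + s = 19 + 19.3404 = 38.3404
θ=79.3°: R = R0 + s = 19 + 17.7290 = 36.7290
θ=102.5°: R = R0 + s = 19 + 13.0082 = 32.0082

θ=44.9°: 39.8372
θ=67.6°: 38.3404
θ=79.3°: 36.7290
θ=102.5°: 32.0082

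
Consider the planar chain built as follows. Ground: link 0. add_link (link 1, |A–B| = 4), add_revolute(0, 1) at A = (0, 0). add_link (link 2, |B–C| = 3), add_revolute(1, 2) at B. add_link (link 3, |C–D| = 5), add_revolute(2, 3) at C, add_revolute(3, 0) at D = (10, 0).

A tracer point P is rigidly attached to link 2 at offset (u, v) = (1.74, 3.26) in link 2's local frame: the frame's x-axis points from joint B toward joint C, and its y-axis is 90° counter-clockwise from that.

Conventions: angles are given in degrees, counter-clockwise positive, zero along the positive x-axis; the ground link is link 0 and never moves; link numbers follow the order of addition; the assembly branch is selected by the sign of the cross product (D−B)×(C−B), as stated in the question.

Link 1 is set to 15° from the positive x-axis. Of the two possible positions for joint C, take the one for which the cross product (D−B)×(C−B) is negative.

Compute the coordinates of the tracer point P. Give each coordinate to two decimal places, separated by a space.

A=(0,0), D=(10.00,0)
B = A + 4.00·(cos15°, sin15°) = (3.8637, 1.0353)
|BD| = 6.2230
circle(B,3.00) ∩ circle(D,5.00): a=1.8260, h=2.3803
  candidates: C₊=(6.0602,3.0786) cross=14.813; C₋=(5.2682,-1.6156) cross=-14.813
  branch - wants cross < 0 → take C=(5.2682,-1.6156) (cross=-14.813)
ex = (C−B)/|BC| = (0.4682,-0.8836); ey = (0.8836,0.4682)
P = B + 1.74·ex + 3.26·ey = (7.5590,1.0240)

7.56 1.02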